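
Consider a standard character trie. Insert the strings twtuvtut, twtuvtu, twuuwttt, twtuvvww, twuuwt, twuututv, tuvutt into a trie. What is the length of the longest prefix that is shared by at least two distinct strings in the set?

Equivalently: take the maximum, over all pairs, of their longest common prefix length.
e.g. "twtuvtu" and "twtuvtut" share the prefix "twtuvtu" of length 7; no pair shares a longer one.
Longest shared-prefix length: 7

7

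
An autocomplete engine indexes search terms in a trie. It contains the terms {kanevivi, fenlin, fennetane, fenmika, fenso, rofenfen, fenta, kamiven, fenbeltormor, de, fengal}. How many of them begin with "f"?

7

Walk to "f"; the words in its subtree are exactly those with that prefix.
Matches: "fenbeltormor", "fengal", "fenlin", "fenmika", "fennetane", "fenso", "fenta"
Count: 7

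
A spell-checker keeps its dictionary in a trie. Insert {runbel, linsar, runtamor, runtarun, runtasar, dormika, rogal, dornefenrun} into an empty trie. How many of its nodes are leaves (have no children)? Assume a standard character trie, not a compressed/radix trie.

Leaves are exactly the stored words that no other stored word extends.
Those words: "dormika", "dornefenrun", "linsar", "rogal", "runbel", "runtamor", "runtarun", "runtasar"
Leaf count: 8

8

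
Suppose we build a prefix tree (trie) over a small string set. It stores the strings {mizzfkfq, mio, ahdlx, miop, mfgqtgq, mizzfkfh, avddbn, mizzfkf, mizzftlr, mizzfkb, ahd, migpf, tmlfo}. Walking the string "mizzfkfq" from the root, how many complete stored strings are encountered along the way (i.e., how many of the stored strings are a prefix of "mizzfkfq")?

Traverse "mizzfkfq" character by character; count nodes along the way that are marked as word ends.
Prefixes of the query that are stored words: "mizzfkf", "mizzfkfq"
Count: 2

2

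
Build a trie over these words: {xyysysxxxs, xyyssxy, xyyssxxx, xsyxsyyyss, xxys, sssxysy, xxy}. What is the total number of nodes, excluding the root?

34

Count nodes per top-level branch (shared prefixes stored once):
  's'-branch (sssxysy): 7 nodes
  'x'-branch (xsyxsyyyss, xxy, xxys, xyyssxxx, xyyssxy, xyysysxxxs): 27 nodes
Sum: 34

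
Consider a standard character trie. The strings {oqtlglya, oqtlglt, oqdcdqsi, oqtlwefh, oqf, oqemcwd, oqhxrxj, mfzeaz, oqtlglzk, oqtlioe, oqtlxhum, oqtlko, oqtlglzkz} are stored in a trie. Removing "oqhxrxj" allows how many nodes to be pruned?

5

Walk "oqhxrxj" from the leaf back toward the root, removing each node that no remaining word uses.
The suffix "hxrxj" (5 nodes) is used only by "oqhxrxj"; the node for "oq" still has the child "t", so pruning stops there.
Nodes removed: 5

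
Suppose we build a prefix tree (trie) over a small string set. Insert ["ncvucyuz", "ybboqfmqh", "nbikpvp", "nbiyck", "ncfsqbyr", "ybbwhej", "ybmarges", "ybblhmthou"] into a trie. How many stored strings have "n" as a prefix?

4

Walk to "n"; the words in its subtree are exactly those with that prefix.
Matches: "nbikpvp", "nbiyck", "ncfsqbyr", "ncvucyuz"
Count: 4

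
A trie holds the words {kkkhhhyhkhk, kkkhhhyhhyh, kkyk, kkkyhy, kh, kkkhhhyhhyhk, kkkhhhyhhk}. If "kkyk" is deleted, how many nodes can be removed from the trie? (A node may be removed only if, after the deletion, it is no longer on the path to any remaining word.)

Walk "kkyk" from the leaf back toward the root, removing each node that no remaining word uses.
The suffix "yk" (2 nodes) is used only by "kkyk"; the node for "kk" still has the child "k", so pruning stops there.
Nodes removed: 2

2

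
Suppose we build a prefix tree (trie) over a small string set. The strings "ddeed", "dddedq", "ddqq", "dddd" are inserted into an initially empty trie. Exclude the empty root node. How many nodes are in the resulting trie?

Trace insertions, counting only characters that open a new branch:
  "ddeed" → 5 new (d, d, e, e, d)
  "dddedq" → prefix "dd" already present; 4 new (d, e, d, q)
  "ddqq" → prefix "dd" already present; 2 new (q, q)
  "dddd" → prefix "ddd" already present; 1 new (d)
Total nodes = 5 + 4 + 2 + 1 = 12

12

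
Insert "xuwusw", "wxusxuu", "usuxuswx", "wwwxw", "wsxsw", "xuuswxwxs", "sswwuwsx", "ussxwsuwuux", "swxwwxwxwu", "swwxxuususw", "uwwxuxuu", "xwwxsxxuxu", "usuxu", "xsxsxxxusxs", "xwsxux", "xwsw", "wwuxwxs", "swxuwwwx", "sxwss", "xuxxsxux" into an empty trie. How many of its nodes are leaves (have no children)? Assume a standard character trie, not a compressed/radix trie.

Leaves are exactly the stored words that no other stored word extends.
Those words: "sswwuwsx", "swwxxuususw", "swxuwwwx", "swxwwxwxwu", "sxwss", "ussxwsuwuux", "usuxuswx", "uwwxuxuu", "wsxsw", "wwuxwxs", "wwwxw", "wxusxuu", "xsxsxxxusxs", "xuuswxwxs", "xuwusw", "xuxxsxux", "xwsw", "xwsxux", "xwwxsxxuxu"
Leaf count: 19

19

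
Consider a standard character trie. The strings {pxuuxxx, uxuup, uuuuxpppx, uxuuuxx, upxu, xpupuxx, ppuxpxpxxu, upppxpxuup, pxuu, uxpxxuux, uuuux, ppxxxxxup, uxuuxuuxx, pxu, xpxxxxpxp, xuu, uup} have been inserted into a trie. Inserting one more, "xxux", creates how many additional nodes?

"x" is already a path in the trie; the remaining "xux" must be added.
Each of the 3 remaining characters creates one node.

3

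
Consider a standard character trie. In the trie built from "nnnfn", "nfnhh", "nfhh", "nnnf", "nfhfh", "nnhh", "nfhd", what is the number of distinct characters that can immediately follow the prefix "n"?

Follow the path "n" to its node, then look at its outgoing edges.
Characters that immediately follow "n" among the stored strings: {f, n}.
That node has 2 child edges.

2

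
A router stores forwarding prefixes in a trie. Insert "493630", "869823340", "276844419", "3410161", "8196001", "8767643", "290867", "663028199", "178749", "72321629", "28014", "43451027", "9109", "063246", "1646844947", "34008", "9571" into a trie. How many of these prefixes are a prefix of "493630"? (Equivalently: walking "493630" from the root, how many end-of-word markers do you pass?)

Traverse "493630" character by character; count nodes along the way that are marked as word ends.
Prefixes of the query that are stored words: "493630"
Count: 1

1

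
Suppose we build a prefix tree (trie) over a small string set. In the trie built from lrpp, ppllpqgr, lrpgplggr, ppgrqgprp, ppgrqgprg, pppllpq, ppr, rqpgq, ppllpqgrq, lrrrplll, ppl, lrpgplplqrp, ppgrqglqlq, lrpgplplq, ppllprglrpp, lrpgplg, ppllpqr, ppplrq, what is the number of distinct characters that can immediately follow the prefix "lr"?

Follow the path "lr" to its node, then look at its outgoing edges.
Distinct next characters after "lr": p, r.
That node has 2 child edges.

2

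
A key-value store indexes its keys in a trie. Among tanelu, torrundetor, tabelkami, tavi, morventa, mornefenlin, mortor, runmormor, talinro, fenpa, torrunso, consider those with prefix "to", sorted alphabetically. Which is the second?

Words with prefix "to", in lexicographic order: "torrundetor", "torrunso"
The 2nd is torrunso.

torrunso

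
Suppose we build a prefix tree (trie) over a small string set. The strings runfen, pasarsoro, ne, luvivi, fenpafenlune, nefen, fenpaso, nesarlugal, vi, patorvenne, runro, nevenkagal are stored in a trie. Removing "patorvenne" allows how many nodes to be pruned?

After clearing the end-marker at "patorvenne", prune upward until reaching a node still needed by another word.
The suffix "torvenne" (8 nodes) is used only by "patorvenne"; the node for "pa" still has the child "s", so pruning stops there.
Nodes removed: 8

8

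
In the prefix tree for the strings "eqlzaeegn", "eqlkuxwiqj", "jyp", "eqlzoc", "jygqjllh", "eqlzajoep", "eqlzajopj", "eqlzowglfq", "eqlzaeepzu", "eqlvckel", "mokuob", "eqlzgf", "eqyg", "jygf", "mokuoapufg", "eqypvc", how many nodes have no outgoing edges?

Leaves are exactly the stored words that no other stored word extends.
Those words: "eqlkuxwiqj", "eqlvckel", "eqlzaeegn", "eqlzaeepzu", "eqlzajoep", "eqlzajopj", "eqlzgf", "eqlzoc", "eqlzowglfq", "eqyg", "eqypvc", "jygf", "jygqjllh", "jyp", "mokuoapufg", "mokuob"
Leaf count: 16

16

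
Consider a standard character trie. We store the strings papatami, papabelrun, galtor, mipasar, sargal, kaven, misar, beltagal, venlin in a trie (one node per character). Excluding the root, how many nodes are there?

Insert word by word; a character creates a node only if that edge doesn't already exist:
  "papatami" → 8 new (p, a, p, a, t, a, m, i)
  "papabelrun" → prefix "papa" already present; 6 new (b, e, l, r, u, n)
  "galtor" → 6 new (g, a, l, t, o, r)
  "mipasar" → 7 new (m, i, p, a, s, a, r)
  "sargal" → 6 new (s, a, r, g, a, l)
  "kaven" → 5 new (k, a, v, e, n)
  "misar" → prefix "mi" already present; 3 new (s, a, r)
  "beltagal" → 8 new (b, e, l, t, a, g, a, l)
  "venlin" → 6 new (v, e, n, l, i, n)
Total nodes = 8 + 6 + 6 + 7 + 6 + 5 + 3 + 8 + 6 = 55

55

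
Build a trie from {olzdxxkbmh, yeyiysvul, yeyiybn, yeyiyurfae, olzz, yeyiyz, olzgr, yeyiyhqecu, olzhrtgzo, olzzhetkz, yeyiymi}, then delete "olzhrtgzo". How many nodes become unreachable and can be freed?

6

Walk "olzhrtgzo" from the leaf back toward the root, removing each node that no remaining word uses.
The suffix "hrtgzo" (6 nodes) is used only by "olzhrtgzo"; the node for "olz" still has the child "d", so pruning stops there.
Nodes removed: 6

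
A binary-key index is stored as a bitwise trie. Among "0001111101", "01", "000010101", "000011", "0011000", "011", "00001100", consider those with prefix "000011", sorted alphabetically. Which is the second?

Words with prefix "000011", in lexicographic order: "000011", "00001100"
Position 2: 00001100

00001100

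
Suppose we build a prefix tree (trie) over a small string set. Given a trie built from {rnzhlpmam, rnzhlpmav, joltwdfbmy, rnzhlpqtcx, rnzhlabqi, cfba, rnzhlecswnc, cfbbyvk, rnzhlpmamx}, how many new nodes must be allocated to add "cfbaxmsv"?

4

"cfba" is already a path in the trie; the remaining "xmsv" must be added.
New nodes needed: |"cfbaxmsv"| − 4 = 8 − 4 = 4.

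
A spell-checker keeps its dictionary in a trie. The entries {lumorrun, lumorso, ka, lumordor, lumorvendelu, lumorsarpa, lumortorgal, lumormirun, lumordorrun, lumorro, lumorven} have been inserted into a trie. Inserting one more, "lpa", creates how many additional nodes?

2

"l" is already a path in the trie; the remaining "pa" must be added.
Each of the 2 remaining characters creates one node.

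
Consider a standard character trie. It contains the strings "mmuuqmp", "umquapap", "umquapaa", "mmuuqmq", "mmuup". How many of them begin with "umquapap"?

Traverse to the node for "umquapap", then collect every word in that subtree.
Words under "umquapap": umquapap
Count: 1

1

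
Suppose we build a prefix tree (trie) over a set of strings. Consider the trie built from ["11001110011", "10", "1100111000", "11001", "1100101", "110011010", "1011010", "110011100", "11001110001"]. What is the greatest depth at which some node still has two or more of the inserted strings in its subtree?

10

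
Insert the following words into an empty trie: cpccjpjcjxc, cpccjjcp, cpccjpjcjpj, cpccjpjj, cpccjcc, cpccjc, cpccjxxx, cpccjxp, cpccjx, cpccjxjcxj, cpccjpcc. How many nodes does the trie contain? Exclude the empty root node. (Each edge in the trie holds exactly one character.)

For each word, the new-node count is its length minus the longest prefix already in the trie:
  "cpccjpjcjxc" → 11 new (c, p, c, c, j, p, j, c, j, x, c)
  "cpccjjcp" → prefix "cpccj" already present; 3 new (j, c, p)
  "cpccjpjcjpj" → prefix "cpccjpjcj" already present; 2 new (p, j)
  "cpccjpjj" → prefix "cpccjpj" already present; 1 new (j)
  "cpccjcc" → prefix "cpccj" already present; 2 new (c, c)
  "cpccjc" → prefix "cpccjc" already present; 0 new (none)
  "cpccjxxx" → prefix "cpccj" already present; 3 new (x, x, x)
  "cpccjxp" → prefix "cpccjx" already present; 1 new (p)
  "cpccjx" → prefix "cpccjx" already present; 0 new (none)
  "cpccjxjcxj" → prefix "cpccjx" already present; 4 new (j, c, x, j)
  "cpccjpcc" → prefix "cpccjp" already present; 2 new (c, c)
Total nodes = 11 + 3 + 2 + 1 + 2 + 0 + 3 + 1 + 0 + 4 + 2 = 29

29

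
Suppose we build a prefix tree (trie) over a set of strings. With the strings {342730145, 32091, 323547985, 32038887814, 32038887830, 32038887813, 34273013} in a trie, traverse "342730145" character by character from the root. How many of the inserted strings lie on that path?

1

Traverse "342730145" character by character; count nodes along the way that are marked as word ends.
Prefixes of the query that are stored words: "342730145"
Count: 1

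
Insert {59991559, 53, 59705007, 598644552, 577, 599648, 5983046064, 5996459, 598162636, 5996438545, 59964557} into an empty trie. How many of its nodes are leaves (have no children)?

Leaves are exactly the stored words that no other stored word extends.
Those words: "53", "577", "59705007", "598162636", "5983046064", "598644552", "5996438545", "59964557", "5996459", "599648", "59991559"
Leaf count: 11

11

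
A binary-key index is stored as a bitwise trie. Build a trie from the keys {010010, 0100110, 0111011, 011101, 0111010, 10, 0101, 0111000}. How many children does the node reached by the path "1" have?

1

Follow the path "1" to its node, then look at its outgoing edges.
Characters that immediately follow "1" among the stored strings: {0}.
That node has 1 child edge.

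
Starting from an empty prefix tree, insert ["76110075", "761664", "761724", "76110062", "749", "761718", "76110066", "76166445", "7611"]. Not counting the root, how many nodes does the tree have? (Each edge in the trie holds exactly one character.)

Count nodes per top-level branch (shared prefixes stored once):
  '7'-branch (749, 7611, 76110062, 76110066, 76110075, 761664, 76166445, 761718, 761724): 23 nodes
Sum: 23

23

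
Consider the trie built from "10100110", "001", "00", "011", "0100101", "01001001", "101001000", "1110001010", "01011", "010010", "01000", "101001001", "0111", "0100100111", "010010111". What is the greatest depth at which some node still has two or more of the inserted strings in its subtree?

8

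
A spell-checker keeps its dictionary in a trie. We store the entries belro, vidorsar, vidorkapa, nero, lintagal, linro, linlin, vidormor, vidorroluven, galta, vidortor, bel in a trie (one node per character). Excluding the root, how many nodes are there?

For each word, the new-node count is its length minus the longest prefix already in the trie:
  "belro" → 5 new (b, e, l, r, o)
  "vidorsar" → 8 new (v, i, d, o, r, s, a, r)
  "vidorkapa" → prefix "vidor" already present; 4 new (k, a, p, a)
  "nero" → 4 new (n, e, r, o)
  "lintagal" → 8 new (l, i, n, t, a, g, a, l)
  "linro" → prefix "lin" already present; 2 new (r, o)
  "linlin" → prefix "lin" already present; 3 new (l, i, n)
  "vidormor" → prefix "vidor" already present; 3 new (m, o, r)
  "vidorroluven" → prefix "vidor" already present; 7 new (r, o, l, u, v, e, n)
  "galta" → 5 new (g, a, l, t, a)
  "vidortor" → prefix "vidor" already present; 3 new (t, o, r)
  "bel" → prefix "bel" already present; 0 new (none)
Total nodes = 5 + 8 + 4 + 4 + 8 + 2 + 3 + 3 + 7 + 5 + 3 + 0 = 52

52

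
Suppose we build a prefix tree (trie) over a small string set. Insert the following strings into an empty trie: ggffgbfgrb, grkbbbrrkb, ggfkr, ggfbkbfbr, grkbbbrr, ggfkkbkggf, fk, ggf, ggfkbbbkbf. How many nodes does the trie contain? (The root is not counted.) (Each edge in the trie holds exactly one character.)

41

Trace insertions, counting only characters that open a new branch:
  "ggffgbfgrb" → 10 new (g, g, f, f, g, b, f, g, r, b)
  "grkbbbrrkb" → prefix "g" already present; 9 new (r, k, b, b, b, r, r, k, b)
  "ggfkr" → prefix "ggf" already present; 2 new (k, r)
  "ggfbkbfbr" → prefix "ggf" already present; 6 new (b, k, b, f, b, r)
  "grkbbbrr" → prefix "grkbbbrr" already present; 0 new (none)
  "ggfkkbkggf" → prefix "ggfk" already present; 6 new (k, b, k, g, g, f)
  "fk" → 2 new (f, k)
  "ggf" → prefix "ggf" already present; 0 new (none)
  "ggfkbbbkbf" → prefix "ggfk" already present; 6 new (b, b, b, k, b, f)
Total nodes = 10 + 9 + 2 + 6 + 0 + 6 + 2 + 0 + 6 = 41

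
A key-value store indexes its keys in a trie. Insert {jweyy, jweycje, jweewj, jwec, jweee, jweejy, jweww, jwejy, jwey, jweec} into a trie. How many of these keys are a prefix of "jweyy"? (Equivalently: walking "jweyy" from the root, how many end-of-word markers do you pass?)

2

Traverse "jweyy" character by character; count nodes along the way that are marked as word ends.
Prefixes of the query that are stored words: "jwey", "jweyy"
Count: 2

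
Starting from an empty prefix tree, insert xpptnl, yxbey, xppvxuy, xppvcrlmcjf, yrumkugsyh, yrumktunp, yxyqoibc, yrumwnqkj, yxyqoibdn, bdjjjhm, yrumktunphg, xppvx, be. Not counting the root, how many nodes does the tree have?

Insert word by word; a character creates a node only if that edge doesn't already exist:
  "xpptnl" → 6 new (x, p, p, t, n, l)
  "yxbey" → 5 new (y, x, b, e, y)
  "xppvxuy" → prefix "xpp" already present; 4 new (v, x, u, y)
  "xppvcrlmcjf" → prefix "xppv" already present; 7 new (c, r, l, m, c, j, f)
  "yrumkugsyh" → prefix "y" already present; 9 new (r, u, m, k, u, g, s, y, h)
  "yrumktunp" → prefix "yrumk" already present; 4 new (t, u, n, p)
  "yxyqoibc" → prefix "yx" already present; 6 new (y, q, o, i, b, c)
  "yrumwnqkj" → prefix "yrum" already present; 5 new (w, n, q, k, j)
  "yxyqoibdn" → prefix "yxyqoib" already present; 2 new (d, n)
  "bdjjjhm" → 7 new (b, d, j, j, j, h, m)
  "yrumktunphg" → prefix "yrumktunp" already present; 2 new (h, g)
  "xppvx" → prefix "xppvx" already present; 0 new (none)
  "be" → prefix "b" already present; 1 new (e)
Total nodes = 6 + 5 + 4 + 7 + 9 + 4 + 6 + 5 + 2 + 7 + 2 + 0 + 1 = 58

58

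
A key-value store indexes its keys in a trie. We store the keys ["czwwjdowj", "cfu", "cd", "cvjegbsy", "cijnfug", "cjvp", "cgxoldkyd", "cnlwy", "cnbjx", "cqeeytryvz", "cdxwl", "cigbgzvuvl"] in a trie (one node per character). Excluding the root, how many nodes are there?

63

Count nodes per top-level branch (shared prefixes stored once):
  'c'-branch (cd, cdxwl, cfu, cgxoldkyd, cigbgzvuvl, cijnfug, cjvp, cnbjx, cnlwy, cqeeytryvz, cvjegbsy, czwwjdowj): 63 nodes
Sum: 63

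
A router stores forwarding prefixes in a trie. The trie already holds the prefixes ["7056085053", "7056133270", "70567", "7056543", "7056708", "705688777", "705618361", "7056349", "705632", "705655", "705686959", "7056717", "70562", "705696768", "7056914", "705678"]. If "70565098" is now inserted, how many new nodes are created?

3

Walking "70565098" from the root, the first 5 characters ("70565") follow existing edges; "0" is the first miss.
So 8 − 5 = 3 new nodes.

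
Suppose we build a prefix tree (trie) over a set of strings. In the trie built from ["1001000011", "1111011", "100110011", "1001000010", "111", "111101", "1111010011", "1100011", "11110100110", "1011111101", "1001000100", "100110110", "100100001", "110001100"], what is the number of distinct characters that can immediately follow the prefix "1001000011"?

The children of the "1001000011" node are the distinct next characters among strings starting with "1001000011".
No stored string extends past "1001000011".
That node has 0 child edges.

0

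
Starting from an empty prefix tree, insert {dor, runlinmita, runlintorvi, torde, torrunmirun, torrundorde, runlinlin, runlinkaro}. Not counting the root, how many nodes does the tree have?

Count nodes per top-level branch (shared prefixes stored once):
  'd'-branch (dor): 3 nodes
  'r'-branch (runlinkaro, runlinlin, runlinmita, runlintorvi): 22 nodes
  't'-branch (torde, torrundorde, torrunmirun): 18 nodes
Sum: 43

43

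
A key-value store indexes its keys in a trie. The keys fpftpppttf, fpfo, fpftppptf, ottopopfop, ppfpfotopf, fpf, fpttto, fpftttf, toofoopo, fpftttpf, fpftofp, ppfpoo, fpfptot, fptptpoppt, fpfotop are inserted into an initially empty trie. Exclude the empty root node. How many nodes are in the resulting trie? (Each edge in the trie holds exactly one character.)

68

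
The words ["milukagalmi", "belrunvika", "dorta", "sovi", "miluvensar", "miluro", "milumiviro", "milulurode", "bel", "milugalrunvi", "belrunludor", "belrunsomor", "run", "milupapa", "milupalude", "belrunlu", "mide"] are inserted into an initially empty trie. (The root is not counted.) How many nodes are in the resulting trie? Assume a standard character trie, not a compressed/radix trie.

81

Insert word by word; a character creates a node only if that edge doesn't already exist:
  "milukagalmi" → 11 new (m, i, l, u, k, a, g, a, l, m, i)
  "belrunvika" → 10 new (b, e, l, r, u, n, v, i, k, a)
  "dorta" → 5 new (d, o, r, t, a)
  "sovi" → 4 new (s, o, v, i)
  "miluvensar" → prefix "milu" already present; 6 new (v, e, n, s, a, r)
  "miluro" → prefix "milu" already present; 2 new (r, o)
  "milumiviro" → prefix "milu" already present; 6 new (m, i, v, i, r, o)
  "milulurode" → prefix "milu" already present; 6 new (l, u, r, o, d, e)
  "bel" → prefix "bel" already present; 0 new (none)
  "milugalrunvi" → prefix "milu" already present; 8 new (g, a, l, r, u, n, v, i)
  "belrunludor" → prefix "belrun" already present; 5 new (l, u, d, o, r)
  "belrunsomor" → prefix "belrun" already present; 5 new (s, o, m, o, r)
  "run" → 3 new (r, u, n)
  "milupapa" → prefix "milu" already present; 4 new (p, a, p, a)
  "milupalude" → prefix "milupa" already present; 4 new (l, u, d, e)
  "belrunlu" → prefix "belrunlu" already present; 0 new (none)
  "mide" → prefix "mi" already present; 2 new (d, e)
Total nodes = 11 + 10 + 5 + 4 + 6 + 2 + 6 + 6 + 0 + 8 + 5 + 5 + 3 + 4 + 4 + 0 + 2 = 81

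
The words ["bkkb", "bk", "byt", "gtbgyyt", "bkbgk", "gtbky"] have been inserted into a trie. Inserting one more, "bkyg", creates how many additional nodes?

2

Walking "bkyg" from the root, the first 2 characters ("bk") follow existing edges; "y" is the first miss.
So 4 − 2 = 2 new nodes.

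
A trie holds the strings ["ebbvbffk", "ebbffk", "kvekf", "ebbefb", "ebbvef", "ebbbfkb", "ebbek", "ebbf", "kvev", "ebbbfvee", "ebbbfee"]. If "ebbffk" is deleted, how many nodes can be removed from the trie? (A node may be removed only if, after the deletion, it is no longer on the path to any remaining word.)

Walk "ebbffk" from the leaf back toward the root, removing each node that no remaining word uses.
The suffix "fk" (2 nodes) is used only by "ebbffk"; "ebbf" is itself a stored word, so pruning stops there.
Nodes removed: 2

2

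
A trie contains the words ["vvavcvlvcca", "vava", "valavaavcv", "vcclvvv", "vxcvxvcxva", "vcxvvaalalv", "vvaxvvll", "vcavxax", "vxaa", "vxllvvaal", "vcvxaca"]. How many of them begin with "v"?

Walk to "v"; the words in its subtree are exactly those with that prefix.
Matches: "valavaavcv", "vava", "vcavxax", "vcclvvv", "vcvxaca", "vcxvvaalalv", "vvavcvlvcca", "vvaxvvll", "vxaa", "vxcvxvcxva", "vxllvvaal"
Count: 11

11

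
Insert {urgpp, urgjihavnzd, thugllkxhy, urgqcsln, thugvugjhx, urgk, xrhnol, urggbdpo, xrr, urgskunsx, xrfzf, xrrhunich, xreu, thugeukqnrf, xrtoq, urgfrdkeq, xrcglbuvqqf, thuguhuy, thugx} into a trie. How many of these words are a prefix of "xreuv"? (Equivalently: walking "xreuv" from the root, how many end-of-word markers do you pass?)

Walk "xreuv" from the root; an end-of-word marker is hit whenever a stored word is a prefix of "xreuv".
Prefixes of the query that are stored words: "xreu"
Count: 1

1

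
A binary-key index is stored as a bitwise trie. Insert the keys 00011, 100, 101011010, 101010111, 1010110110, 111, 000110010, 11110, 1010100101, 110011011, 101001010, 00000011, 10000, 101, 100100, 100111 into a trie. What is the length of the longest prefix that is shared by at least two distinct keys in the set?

8

Look for the deepest trie node that still has at least two words in its subtree.
e.g. "101011010" and "1010110110" share the prefix "10101101" of length 8; no pair shares a longer one.
Longest shared-prefix length: 8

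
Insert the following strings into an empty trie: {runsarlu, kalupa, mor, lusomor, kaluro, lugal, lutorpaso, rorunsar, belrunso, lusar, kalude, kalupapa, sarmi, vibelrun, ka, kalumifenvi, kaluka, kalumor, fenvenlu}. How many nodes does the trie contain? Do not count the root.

Insert word by word; a character creates a node only if that edge doesn't already exist:
  "runsarlu" → 8 new (r, u, n, s, a, r, l, u)
  "kalupa" → 6 new (k, a, l, u, p, a)
  "mor" → 3 new (m, o, r)
  "lusomor" → 7 new (l, u, s, o, m, o, r)
  "kaluro" → prefix "kalu" already present; 2 new (r, o)
  "lugal" → prefix "lu" already present; 3 new (g, a, l)
  "lutorpaso" → prefix "lu" already present; 7 new (t, o, r, p, a, s, o)
  "rorunsar" → prefix "r" already present; 7 new (o, r, u, n, s, a, r)
  "belrunso" → 8 new (b, e, l, r, u, n, s, o)
  "lusar" → prefix "lus" already present; 2 new (a, r)
  "kalude" → prefix "kalu" already present; 2 new (d, e)
  "kalupapa" → prefix "kalupa" already present; 2 new (p, a)
  "sarmi" → 5 new (s, a, r, m, i)
  "vibelrun" → 8 new (v, i, b, e, l, r, u, n)
  "ka" → prefix "ka" already present; 0 new (none)
  "kalumifenvi" → prefix "kalu" already present; 7 new (m, i, f, e, n, v, i)
  "kaluka" → prefix "kalu" already present; 2 new (k, a)
  "kalumor" → prefix "kalum" already present; 2 new (o, r)
  "fenvenlu" → 8 new (f, e, n, v, e, n, l, u)
Total nodes = 8 + 6 + 3 + 7 + 2 + 3 + 7 + 7 + 8 + 2 + 2 + 2 + 5 + 8 + 0 + 7 + 2 + 2 + 8 = 89

89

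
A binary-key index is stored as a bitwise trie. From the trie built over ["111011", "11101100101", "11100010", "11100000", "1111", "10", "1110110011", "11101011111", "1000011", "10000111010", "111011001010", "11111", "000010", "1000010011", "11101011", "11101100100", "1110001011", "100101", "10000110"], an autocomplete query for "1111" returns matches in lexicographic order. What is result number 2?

11111

Words with prefix "1111", in lexicographic order: "1111", "11111"
The 2nd is 11111.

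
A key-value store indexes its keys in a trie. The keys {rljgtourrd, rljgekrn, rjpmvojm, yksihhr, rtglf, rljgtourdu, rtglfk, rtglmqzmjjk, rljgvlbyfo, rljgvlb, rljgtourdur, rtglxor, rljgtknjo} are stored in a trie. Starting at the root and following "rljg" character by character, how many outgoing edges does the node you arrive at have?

3

The children of the "rljg" node are the distinct next characters among strings starting with "rljg".
Distinct next characters after "rljg": e, t, v.
That node has 3 child edges.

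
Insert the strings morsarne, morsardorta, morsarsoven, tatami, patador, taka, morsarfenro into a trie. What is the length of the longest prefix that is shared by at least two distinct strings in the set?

The deepest shared node is where two words last agree before diverging.
"morsardorta" and "morsarfenro" agree on "morsar" (6 characters) before diverging; nothing deeper is shared.
Longest shared-prefix length: 6

6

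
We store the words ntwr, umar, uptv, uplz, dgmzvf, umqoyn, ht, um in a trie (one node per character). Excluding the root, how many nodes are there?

Insert word by word; a character creates a node only if that edge doesn't already exist:
  "ntwr" → 4 new (n, t, w, r)
  "umar" → 4 new (u, m, a, r)
  "uptv" → prefix "u" already present; 3 new (p, t, v)
  "uplz" → prefix "up" already present; 2 new (l, z)
  "dgmzvf" → 6 new (d, g, m, z, v, f)
  "umqoyn" → prefix "um" already present; 4 new (q, o, y, n)
  "ht" → 2 new (h, t)
  "um" → prefix "um" already present; 0 new (none)
Total nodes = 4 + 4 + 3 + 2 + 6 + 4 + 2 + 0 = 25

25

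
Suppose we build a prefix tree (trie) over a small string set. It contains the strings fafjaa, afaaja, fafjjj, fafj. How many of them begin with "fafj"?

Filter for entries beginning with "fafj":
Matches: "fafj", "fafjaa", "fafjjj"
Count: 3

3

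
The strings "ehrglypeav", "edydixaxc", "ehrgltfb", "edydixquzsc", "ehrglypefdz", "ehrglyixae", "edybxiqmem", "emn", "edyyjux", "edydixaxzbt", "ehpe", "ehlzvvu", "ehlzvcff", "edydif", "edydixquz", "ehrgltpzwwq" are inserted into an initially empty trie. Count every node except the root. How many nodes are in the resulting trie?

Count nodes per top-level branch (shared prefixes stored once):
  'e'-branch (edybxiqmem, edydif, edydixaxc, edydixaxzbt, edydixquz, edydixquzsc, edyyjux, ehlzvcff, ehlzvvu, ehpe, ehrgltfb, ehrgltpzwwq, ehrglyixae, ehrglypeav, ehrglypefdz, emn): 65 nodes
Sum: 65

65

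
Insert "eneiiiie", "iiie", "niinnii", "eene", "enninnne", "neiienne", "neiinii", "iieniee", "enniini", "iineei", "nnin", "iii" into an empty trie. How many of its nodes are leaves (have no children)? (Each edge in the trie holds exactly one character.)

11

Leaves are exactly the stored words that no other stored word extends.
Those words: "eene", "eneiiiie", "enniini", "enninnne", "iieniee", "iiie", "iineei", "neiienne", "neiinii", "niinnii", "nnin"
Leaf count: 11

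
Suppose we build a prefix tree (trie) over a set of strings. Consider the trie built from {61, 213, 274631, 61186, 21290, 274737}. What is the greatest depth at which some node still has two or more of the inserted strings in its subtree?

3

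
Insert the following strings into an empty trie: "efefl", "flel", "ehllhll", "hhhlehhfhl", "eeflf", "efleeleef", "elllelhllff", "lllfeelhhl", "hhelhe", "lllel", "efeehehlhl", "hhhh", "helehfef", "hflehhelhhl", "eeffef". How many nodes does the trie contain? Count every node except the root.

90

Trace insertions, counting only characters that open a new branch:
  "efefl" → 5 new (e, f, e, f, l)
  "flel" → 4 new (f, l, e, l)
  "ehllhll" → prefix "e" already present; 6 new (h, l, l, h, l, l)
  "hhhlehhfhl" → 10 new (h, h, h, l, e, h, h, f, h, l)
  "eeflf" → prefix "e" already present; 4 new (e, f, l, f)
  "efleeleef" → prefix "ef" already present; 7 new (l, e, e, l, e, e, f)
  "elllelhllff" → prefix "e" already present; 10 new (l, l, l, e, l, h, l, l, f, f)
  "lllfeelhhl" → 10 new (l, l, l, f, e, e, l, h, h, l)
  "hhelhe" → prefix "hh" already present; 4 new (e, l, h, e)
  "lllel" → prefix "lll" already present; 2 new (e, l)
  "efeehehlhl" → prefix "efe" already present; 7 new (e, h, e, h, l, h, l)
  "hhhh" → prefix "hhh" already present; 1 new (h)
  "helehfef" → prefix "h" already present; 7 new (e, l, e, h, f, e, f)
  "hflehhelhhl" → prefix "h" already present; 10 new (f, l, e, h, h, e, l, h, h, l)
  "eeffef" → prefix "eef" already present; 3 new (f, e, f)
Total nodes = 5 + 4 + 6 + 10 + 4 + 7 + 10 + 10 + 4 + 2 + 7 + 1 + 7 + 10 + 3 = 90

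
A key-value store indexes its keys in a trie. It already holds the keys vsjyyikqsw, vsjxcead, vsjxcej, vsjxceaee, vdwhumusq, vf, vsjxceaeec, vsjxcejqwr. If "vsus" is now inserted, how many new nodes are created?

2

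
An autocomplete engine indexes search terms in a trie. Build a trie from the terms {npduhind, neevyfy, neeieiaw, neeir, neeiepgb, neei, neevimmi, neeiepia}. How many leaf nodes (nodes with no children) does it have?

7

A leaf is a node with no children — equivalently, the end of a word that is not a proper prefix of any other stored word.
Those words: "neeieiaw", "neeiepgb", "neeiepia", "neeir", "neevimmi", "neevyfy", "npduhind"
Leaf count: 7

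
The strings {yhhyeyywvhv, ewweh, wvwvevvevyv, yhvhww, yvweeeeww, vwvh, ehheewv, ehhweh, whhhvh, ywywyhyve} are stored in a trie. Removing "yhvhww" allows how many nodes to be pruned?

A node on "yhvhww"'s path can go only if nothing else ends at it or branches off below it.
The suffix "vhww" (4 nodes) is used only by "yhvhww"; the node for "yh" still has the child "h", so pruning stops there.
Nodes removed: 4

4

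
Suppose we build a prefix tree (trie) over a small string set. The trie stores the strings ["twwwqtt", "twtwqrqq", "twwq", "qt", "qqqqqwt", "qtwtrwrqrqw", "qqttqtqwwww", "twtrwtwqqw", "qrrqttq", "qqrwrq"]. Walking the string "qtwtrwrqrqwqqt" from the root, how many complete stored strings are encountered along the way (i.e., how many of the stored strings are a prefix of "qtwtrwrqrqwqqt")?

Check each prefix of "qtwtrwrqrqwqqt" against the stored set — each match is an end-marker on the path.
Prefixes of the query that are stored words: "qt", "qtwtrwrqrqw"
Count: 2

2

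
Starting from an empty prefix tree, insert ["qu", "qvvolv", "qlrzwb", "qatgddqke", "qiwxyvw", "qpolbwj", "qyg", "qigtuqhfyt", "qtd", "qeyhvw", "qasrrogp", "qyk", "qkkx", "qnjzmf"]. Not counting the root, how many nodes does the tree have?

Trace insertions, counting only characters that open a new branch:
  "qu" → 2 new (q, u)
  "qvvolv" → prefix "q" already present; 5 new (v, v, o, l, v)
  "qlrzwb" → prefix "q" already present; 5 new (l, r, z, w, b)
  "qatgddqke" → prefix "q" already present; 8 new (a, t, g, d, d, q, k, e)
  "qiwxyvw" → prefix "q" already present; 6 new (i, w, x, y, v, w)
  "qpolbwj" → prefix "q" already present; 6 new (p, o, l, b, w, j)
  "qyg" → prefix "q" already present; 2 new (y, g)
  "qigtuqhfyt" → prefix "qi" already present; 8 new (g, t, u, q, h, f, y, t)
  "qtd" → prefix "q" already present; 2 new (t, d)
  "qeyhvw" → prefix "q" already present; 5 new (e, y, h, v, w)
  "qasrrogp" → prefix "qa" already present; 6 new (s, r, r, o, g, p)
  "qyk" → prefix "qy" already present; 1 new (k)
  "qkkx" → prefix "q" already present; 3 new (k, k, x)
  "qnjzmf" → prefix "q" already present; 5 new (n, j, z, m, f)
Total nodes = 2 + 5 + 5 + 8 + 6 + 6 + 2 + 8 + 2 + 5 + 6 + 1 + 3 + 5 = 64

64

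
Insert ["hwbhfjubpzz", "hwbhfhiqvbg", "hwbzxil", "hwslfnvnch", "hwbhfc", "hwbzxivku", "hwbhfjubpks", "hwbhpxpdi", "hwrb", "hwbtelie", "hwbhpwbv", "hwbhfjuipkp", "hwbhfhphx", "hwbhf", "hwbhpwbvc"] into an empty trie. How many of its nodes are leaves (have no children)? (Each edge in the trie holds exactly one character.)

A leaf is a node with no children — equivalently, the end of a word that is not a proper prefix of any other stored word.
Those words: "hwbhfc", "hwbhfhiqvbg", "hwbhfhphx", "hwbhfjubpks", "hwbhfjubpzz", "hwbhfjuipkp", "hwbhpwbvc", "hwbhpxpdi", "hwbtelie", "hwbzxil", "hwbzxivku", "hwrb", "hwslfnvnch"
Leaf count: 13

13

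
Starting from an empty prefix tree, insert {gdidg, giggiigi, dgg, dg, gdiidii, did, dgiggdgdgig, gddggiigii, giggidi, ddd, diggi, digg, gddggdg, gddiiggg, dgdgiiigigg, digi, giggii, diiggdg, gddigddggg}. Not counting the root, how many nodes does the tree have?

Count nodes per top-level branch (shared prefixes stored once):
  'd'-branch (ddd, dg, dgdgiiigigg, dgg, dgiggdgdgig, did, digg, diggi, digi, diiggdg): 34 nodes
  'g'-branch (gddggdg, gddggiigii, gddigddggg, gddiiggg, gdidg, gdiidii, giggidi, giggii, giggiigi): 39 nodes
Sum: 73

73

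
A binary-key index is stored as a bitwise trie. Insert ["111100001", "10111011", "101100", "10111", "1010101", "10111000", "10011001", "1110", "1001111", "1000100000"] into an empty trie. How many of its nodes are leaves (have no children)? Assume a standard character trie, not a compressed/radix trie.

9

Leaves are exactly the stored words that no other stored word extends.
Those words: "1000100000", "10011001", "1001111", "1010101", "101100", "10111000", "10111011", "1110", "111100001"
Leaf count: 9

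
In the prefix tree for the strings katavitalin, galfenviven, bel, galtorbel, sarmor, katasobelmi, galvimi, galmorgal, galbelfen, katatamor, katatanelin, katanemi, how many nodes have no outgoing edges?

Leaves are exactly the stored words that no other stored word extends.
Those words: "bel", "galbelfen", "galfenviven", "galmorgal", "galtorbel", "galvimi", "katanemi", "katasobelmi", "katatamor", "katatanelin", "katavitalin", "sarmor"
Leaf count: 12

12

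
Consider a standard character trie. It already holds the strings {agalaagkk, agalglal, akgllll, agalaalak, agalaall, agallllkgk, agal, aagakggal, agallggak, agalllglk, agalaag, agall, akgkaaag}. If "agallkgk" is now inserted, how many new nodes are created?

3

"agall" is already a path in the trie; the remaining "kgk" must be added.
Each of the 3 remaining characters creates one node.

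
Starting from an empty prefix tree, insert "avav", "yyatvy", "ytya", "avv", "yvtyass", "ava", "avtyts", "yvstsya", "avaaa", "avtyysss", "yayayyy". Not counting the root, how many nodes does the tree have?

41

For each word, the new-node count is its length minus the longest prefix already in the trie:
  "avav" → 4 new (a, v, a, v)
  "yyatvy" → 6 new (y, y, a, t, v, y)
  "ytya" → prefix "y" already present; 3 new (t, y, a)
  "avv" → prefix "av" already present; 1 new (v)
  "yvtyass" → prefix "y" already present; 6 new (v, t, y, a, s, s)
  "ava" → prefix "ava" already present; 0 new (none)
  "avtyts" → prefix "av" already present; 4 new (t, y, t, s)
  "yvstsya" → prefix "yv" already present; 5 new (s, t, s, y, a)
  "avaaa" → prefix "ava" already present; 2 new (a, a)
  "avtyysss" → prefix "avty" already present; 4 new (y, s, s, s)
  "yayayyy" → prefix "y" already present; 6 new (a, y, a, y, y, y)
Total nodes = 4 + 6 + 3 + 1 + 6 + 0 + 4 + 5 + 2 + 4 + 6 = 41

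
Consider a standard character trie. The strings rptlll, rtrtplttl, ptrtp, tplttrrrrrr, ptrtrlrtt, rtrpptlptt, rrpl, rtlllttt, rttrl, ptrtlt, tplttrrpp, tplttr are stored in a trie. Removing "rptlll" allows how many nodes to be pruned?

After clearing the end-marker at "rptlll", prune upward until reaching a node still needed by another word.
The suffix "ptlll" (5 nodes) is used only by "rptlll"; the node for "r" still has the child "t", so pruning stops there.
Nodes removed: 5

5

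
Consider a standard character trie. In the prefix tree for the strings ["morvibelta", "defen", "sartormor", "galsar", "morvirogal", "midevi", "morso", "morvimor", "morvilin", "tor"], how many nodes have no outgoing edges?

10

Leaves are exactly the stored words that no other stored word extends.
Those words: "defen", "galsar", "midevi", "morso", "morvibelta", "morvilin", "morvimor", "morvirogal", "sartormor", "tor"
Leaf count: 10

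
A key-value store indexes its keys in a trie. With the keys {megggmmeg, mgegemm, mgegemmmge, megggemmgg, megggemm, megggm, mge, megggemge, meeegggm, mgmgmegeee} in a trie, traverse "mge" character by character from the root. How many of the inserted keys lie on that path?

1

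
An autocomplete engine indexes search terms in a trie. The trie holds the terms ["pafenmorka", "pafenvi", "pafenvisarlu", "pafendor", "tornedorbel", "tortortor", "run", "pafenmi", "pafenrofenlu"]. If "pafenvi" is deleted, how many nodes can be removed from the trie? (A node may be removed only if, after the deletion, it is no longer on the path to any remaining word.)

Walk "pafenvi" from the leaf back toward the root, removing each node that no remaining word uses.
Every node on "pafenvi" is still needed (e.g. by "pafenvisarlu"), so nothing is freed.
Nodes removed: 0

0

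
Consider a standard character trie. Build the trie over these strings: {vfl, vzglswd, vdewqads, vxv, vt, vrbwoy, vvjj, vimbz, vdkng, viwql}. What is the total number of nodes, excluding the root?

Insert word by word; a character creates a node only if that edge doesn't already exist:
  "vfl" → 3 new (v, f, l)
  "vzglswd" → prefix "v" already present; 6 new (z, g, l, s, w, d)
  "vdewqads" → prefix "v" already present; 7 new (d, e, w, q, a, d, s)
  "vxv" → prefix "v" already present; 2 new (x, v)
  "vt" → prefix "v" already present; 1 new (t)
  "vrbwoy" → prefix "v" already present; 5 new (r, b, w, o, y)
  "vvjj" → prefix "v" already present; 3 new (v, j, j)
  "vimbz" → prefix "v" already present; 4 new (i, m, b, z)
  "vdkng" → prefix "vd" already present; 3 new (k, n, g)
  "viwql" → prefix "vi" already present; 3 new (w, q, l)
Total nodes = 3 + 6 + 7 + 2 + 1 + 5 + 3 + 4 + 3 + 3 = 37

37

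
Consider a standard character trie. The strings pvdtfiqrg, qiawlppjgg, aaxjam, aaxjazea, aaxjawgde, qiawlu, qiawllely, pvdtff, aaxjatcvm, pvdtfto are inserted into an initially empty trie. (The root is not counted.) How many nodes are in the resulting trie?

For each word, the new-node count is its length minus the longest prefix already in the trie:
  "pvdtfiqrg" → 9 new (p, v, d, t, f, i, q, r, g)
  "qiawlppjgg" → 10 new (q, i, a, w, l, p, p, j, g, g)
  "aaxjam" → 6 new (a, a, x, j, a, m)
  "aaxjazea" → prefix "aaxja" already present; 3 new (z, e, a)
  "aaxjawgde" → prefix "aaxja" already present; 4 new (w, g, d, e)
  "qiawlu" → prefix "qiawl" already present; 1 new (u)
  "qiawllely" → prefix "qiawl" already present; 4 new (l, e, l, y)
  "pvdtff" → prefix "pvdtf" already present; 1 new (f)
  "aaxjatcvm" → prefix "aaxja" already present; 4 new (t, c, v, m)
  "pvdtfto" → prefix "pvdtf" already present; 2 new (t, o)
Total nodes = 9 + 10 + 6 + 3 + 4 + 1 + 4 + 1 + 4 + 2 = 44

44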